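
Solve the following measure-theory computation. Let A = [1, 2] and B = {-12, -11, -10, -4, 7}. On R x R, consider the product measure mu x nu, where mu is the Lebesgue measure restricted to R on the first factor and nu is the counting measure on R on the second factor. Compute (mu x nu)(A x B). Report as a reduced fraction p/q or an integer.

For a measurable rectangle A x B, the product measure satisfies
  (mu x nu)(A x B) = mu(A) * nu(B).
  mu(A) = 1.
  nu(B) = 5.
  (mu x nu)(A x B) = 1 * 5 = 5.

5


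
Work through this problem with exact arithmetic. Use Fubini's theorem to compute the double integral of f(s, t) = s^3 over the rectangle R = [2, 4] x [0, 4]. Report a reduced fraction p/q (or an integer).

f(s, t) is a tensor product of a function of s and a function of t, and both factors are bounded continuous (hence Lebesgue integrable) on the rectangle, so Fubini's theorem applies:
  integral_R f d(m x m) = (integral_a1^b1 s^3 ds) * (integral_a2^b2 1 dt).
Inner integral in s: integral_{2}^{4} s^3 ds = (4^4 - 2^4)/4
  = 60.
Inner integral in t: integral_{0}^{4} 1 dt = (4^1 - 0^1)/1
  = 4.
Product: (60) * (4) = 240.

240


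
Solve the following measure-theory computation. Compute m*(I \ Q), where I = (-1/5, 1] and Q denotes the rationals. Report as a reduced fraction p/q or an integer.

The interval I = (-1/5, 1] has m(I) = 1 - (-1/5) = 6/5 (endpoints are measure-zero, so open/closed/half-open agree). Write I = (I cap Q) u (I \ Q). The rationals in I are countable, so m*(I cap Q) = 0 (cover each rational by intervals whose total length is arbitrarily small). By countable subadditivity m*(I) <= m*(I cap Q) + m*(I \ Q), hence m*(I \ Q) >= m(I) = 6/5. The reverse inequality m*(I \ Q) <= m*(I) = 6/5 is trivial since (I \ Q) is a subset of I. Therefore m*(I \ Q) = 6/5.

6/5


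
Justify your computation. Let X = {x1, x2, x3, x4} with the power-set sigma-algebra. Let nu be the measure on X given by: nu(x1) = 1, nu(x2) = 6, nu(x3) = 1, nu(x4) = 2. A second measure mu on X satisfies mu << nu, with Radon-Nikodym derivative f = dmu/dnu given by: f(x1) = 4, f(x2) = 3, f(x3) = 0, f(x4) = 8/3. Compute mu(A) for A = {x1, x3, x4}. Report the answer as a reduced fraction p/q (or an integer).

By the defining property of the Radon-Nikodym derivative, for every measurable set A,
  mu(A) = integral_A f dnu.
Since nu is a discrete measure concentrated on the atoms of X, the integral over A reduces to the sum
  mu(A) = sum_{x in A} f(x) * nu({x}).
Computing each term:
  x1: f(x1) * nu(x1) = 4 * 1 = 4.
  x3: f(x3) * nu(x3) = 0 * 1 = 0.
  x4: f(x4) * nu(x4) = 8/3 * 2 = 16/3.
Summing: mu(A) = 4 + 0 + 16/3 = 28/3.

28/3


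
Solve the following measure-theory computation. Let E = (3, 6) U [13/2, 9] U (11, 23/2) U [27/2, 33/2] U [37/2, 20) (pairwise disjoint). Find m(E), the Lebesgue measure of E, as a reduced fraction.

For pairwise disjoint intervals, m(union_i I_i) = sum_i m(I_i),
and m is invariant under swapping open/closed endpoints (single points have measure 0).
So m(E) = sum_i (b_i - a_i).
  I_1 has length 6 - 3 = 3.
  I_2 has length 9 - 13/2 = 5/2.
  I_3 has length 23/2 - 11 = 1/2.
  I_4 has length 33/2 - 27/2 = 3.
  I_5 has length 20 - 37/2 = 3/2.
Summing:
  m(E) = 3 + 5/2 + 1/2 + 3 + 3/2 = 21/2.

21/2


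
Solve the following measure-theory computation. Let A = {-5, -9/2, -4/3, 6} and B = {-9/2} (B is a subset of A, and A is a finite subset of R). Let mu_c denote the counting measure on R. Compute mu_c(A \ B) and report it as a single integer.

Counting measure assigns mu_c(E) = |E| (number of elements) when E is finite. For B subset A, A \ B is the set of elements of A not in B, so |A \ B| = |A| - |B|.
|A| = 4, |B| = 1, so mu_c(A \ B) = 4 - 1 = 3.

3


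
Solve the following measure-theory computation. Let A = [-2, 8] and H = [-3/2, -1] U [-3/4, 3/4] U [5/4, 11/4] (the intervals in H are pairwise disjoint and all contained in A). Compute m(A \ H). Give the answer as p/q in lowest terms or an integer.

The ambient interval has length m(A) = 8 - (-2) = 10.
Since the holes are disjoint and sit inside A, by finite additivity
  m(H) = sum_i (b_i - a_i), and m(A \ H) = m(A) - m(H).
Computing the hole measures:
  m(H_1) = -1 - (-3/2) = 1/2.
  m(H_2) = 3/4 - (-3/4) = 3/2.
  m(H_3) = 11/4 - 5/4 = 3/2.
Summed: m(H) = 1/2 + 3/2 + 3/2 = 7/2.
So m(A \ H) = 10 - 7/2 = 13/2.

13/2


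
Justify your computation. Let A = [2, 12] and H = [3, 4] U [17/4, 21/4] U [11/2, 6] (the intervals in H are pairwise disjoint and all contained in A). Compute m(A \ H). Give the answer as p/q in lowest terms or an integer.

The ambient interval has length m(A) = 12 - 2 = 10.
Since the holes are disjoint and sit inside A, by finite additivity
  m(H) = sum_i (b_i - a_i), and m(A \ H) = m(A) - m(H).
Computing the hole measures:
  m(H_1) = 4 - 3 = 1.
  m(H_2) = 21/4 - 17/4 = 1.
  m(H_3) = 6 - 11/2 = 1/2.
Summed: m(H) = 1 + 1 + 1/2 = 5/2.
So m(A \ H) = 10 - 5/2 = 15/2.

15/2


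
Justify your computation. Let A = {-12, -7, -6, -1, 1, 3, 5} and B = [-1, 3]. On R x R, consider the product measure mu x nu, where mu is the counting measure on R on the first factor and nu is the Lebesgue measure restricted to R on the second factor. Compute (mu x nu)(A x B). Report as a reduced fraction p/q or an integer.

For a measurable rectangle A x B, the product measure satisfies
  (mu x nu)(A x B) = mu(A) * nu(B).
  mu(A) = 7.
  nu(B) = 4.
  (mu x nu)(A x B) = 7 * 4 = 28.

28


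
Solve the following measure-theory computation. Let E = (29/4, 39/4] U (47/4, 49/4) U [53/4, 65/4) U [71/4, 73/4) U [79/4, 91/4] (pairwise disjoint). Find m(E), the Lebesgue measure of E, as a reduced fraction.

For pairwise disjoint intervals, m(union_i I_i) = sum_i m(I_i),
and m is invariant under swapping open/closed endpoints (single points have measure 0).
So m(E) = sum_i (b_i - a_i).
  I_1 has length 39/4 - 29/4 = 5/2.
  I_2 has length 49/4 - 47/4 = 1/2.
  I_3 has length 65/4 - 53/4 = 3.
  I_4 has length 73/4 - 71/4 = 1/2.
  I_5 has length 91/4 - 79/4 = 3.
Summing:
  m(E) = 5/2 + 1/2 + 3 + 1/2 + 3 = 19/2.

19/2


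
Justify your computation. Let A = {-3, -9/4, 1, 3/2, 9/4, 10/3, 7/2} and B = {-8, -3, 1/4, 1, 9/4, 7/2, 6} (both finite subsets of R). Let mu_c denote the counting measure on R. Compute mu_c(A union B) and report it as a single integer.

Counting measure on a finite set equals cardinality. By inclusion-exclusion, |A union B| = |A| + |B| - |A cap B|.
|A| = 7, |B| = 7, |A cap B| = 4.
So mu_c(A union B) = 7 + 7 - 4 = 10.

10


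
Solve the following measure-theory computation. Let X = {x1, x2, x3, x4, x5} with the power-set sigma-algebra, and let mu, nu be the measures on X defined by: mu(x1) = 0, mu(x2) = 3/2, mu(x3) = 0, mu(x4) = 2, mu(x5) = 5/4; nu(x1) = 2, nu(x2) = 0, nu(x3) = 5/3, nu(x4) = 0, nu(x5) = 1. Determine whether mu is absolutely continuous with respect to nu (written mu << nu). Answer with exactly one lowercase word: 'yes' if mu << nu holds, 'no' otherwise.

mu << nu means: every nu-null measurable set is also mu-null; equivalently, for every atom x, if nu({x}) = 0 then mu({x}) = 0.
Checking each atom:
  x1: nu = 2 > 0 -> no constraint.
  x2: nu = 0, mu = 3/2 > 0 -> violates mu << nu.
  x3: nu = 5/3 > 0 -> no constraint.
  x4: nu = 0, mu = 2 > 0 -> violates mu << nu.
  x5: nu = 1 > 0 -> no constraint.
The atom(s) x2, x4 violate the condition (nu = 0 but mu > 0). Therefore mu is NOT absolutely continuous w.r.t. nu.

no


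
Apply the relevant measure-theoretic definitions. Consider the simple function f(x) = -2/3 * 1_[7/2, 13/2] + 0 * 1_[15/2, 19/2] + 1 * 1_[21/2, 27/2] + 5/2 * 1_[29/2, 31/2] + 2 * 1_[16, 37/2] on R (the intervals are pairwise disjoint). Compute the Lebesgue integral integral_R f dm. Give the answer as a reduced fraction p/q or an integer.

For a simple function f = sum_i c_i * 1_{A_i} with disjoint A_i,
  integral f dm = sum_i c_i * m(A_i).
Lengths of the A_i:
  m(A_1) = 13/2 - 7/2 = 3.
  m(A_2) = 19/2 - 15/2 = 2.
  m(A_3) = 27/2 - 21/2 = 3.
  m(A_4) = 31/2 - 29/2 = 1.
  m(A_5) = 37/2 - 16 = 5/2.
Contributions c_i * m(A_i):
  (-2/3) * (3) = -2.
  (0) * (2) = 0.
  (1) * (3) = 3.
  (5/2) * (1) = 5/2.
  (2) * (5/2) = 5.
Total: -2 + 0 + 3 + 5/2 + 5 = 17/2.

17/2


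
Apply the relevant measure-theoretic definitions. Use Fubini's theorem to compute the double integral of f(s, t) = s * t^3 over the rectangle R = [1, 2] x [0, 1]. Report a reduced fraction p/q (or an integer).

f(s, t) is a tensor product of a function of s and a function of t, and both factors are bounded continuous (hence Lebesgue integrable) on the rectangle, so Fubini's theorem applies:
  integral_R f d(m x m) = (integral_a1^b1 s ds) * (integral_a2^b2 t^3 dt).
Inner integral in s: integral_{1}^{2} s ds = (2^2 - 1^2)/2
  = 3/2.
Inner integral in t: integral_{0}^{1} t^3 dt = (1^4 - 0^4)/4
  = 1/4.
Product: (3/2) * (1/4) = 3/8.

3/8


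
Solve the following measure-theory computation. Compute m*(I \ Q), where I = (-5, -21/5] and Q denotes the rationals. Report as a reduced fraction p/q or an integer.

The interval I = (-5, -21/5] has m(I) = -21/5 - (-5) = 4/5 (endpoints are measure-zero, so open/closed/half-open agree). Write I = (I cap Q) u (I \ Q). The rationals in I are countable, so m*(I cap Q) = 0 (cover each rational by intervals whose total length is arbitrarily small). By countable subadditivity m*(I) <= m*(I cap Q) + m*(I \ Q), hence m*(I \ Q) >= m(I) = 4/5. The reverse inequality m*(I \ Q) <= m*(I) = 4/5 is trivial since (I \ Q) is a subset of I. Therefore m*(I \ Q) = 4/5.

4/5


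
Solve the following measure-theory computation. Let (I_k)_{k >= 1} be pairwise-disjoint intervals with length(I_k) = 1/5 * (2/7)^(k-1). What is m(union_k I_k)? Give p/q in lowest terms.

By countable additivity of the Lebesgue measure on pairwise disjoint measurable sets,
  m(union_{k >= 1} I_k) = sum_{k >= 1} m(I_k) = sum_{k >= 1} a * r^(k-1),
  with a = 1/5 and r = 2/7.
Since 0 < r = 2/7 < 1, the geometric series converges:
  sum_{k >= 1} a * r^(k-1) = a / (1 - r).
  = 1/5 / (1 - 2/7)
  = 1/5 / (5/7)
  = 7/25.

7/25


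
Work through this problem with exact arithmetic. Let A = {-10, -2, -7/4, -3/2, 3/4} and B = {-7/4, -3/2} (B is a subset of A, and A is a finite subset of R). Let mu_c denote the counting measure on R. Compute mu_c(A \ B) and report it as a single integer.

Counting measure assigns mu_c(E) = |E| (number of elements) when E is finite. For B subset A, A \ B is the set of elements of A not in B, so |A \ B| = |A| - |B|.
|A| = 5, |B| = 2, so mu_c(A \ B) = 5 - 2 = 3.

3


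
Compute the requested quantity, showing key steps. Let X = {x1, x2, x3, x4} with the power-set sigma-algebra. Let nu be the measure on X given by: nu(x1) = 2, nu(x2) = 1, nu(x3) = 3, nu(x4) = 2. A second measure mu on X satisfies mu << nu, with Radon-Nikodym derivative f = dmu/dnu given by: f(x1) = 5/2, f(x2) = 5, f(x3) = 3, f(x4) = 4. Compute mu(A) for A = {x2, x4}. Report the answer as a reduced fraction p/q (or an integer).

By the defining property of the Radon-Nikodym derivative, for every measurable set A,
  mu(A) = integral_A f dnu.
Since nu is a discrete measure concentrated on the atoms of X, the integral over A reduces to the sum
  mu(A) = sum_{x in A} f(x) * nu({x}).
Computing each term:
  x2: f(x2) * nu(x2) = 5 * 1 = 5.
  x4: f(x4) * nu(x4) = 4 * 2 = 8.
Summing: mu(A) = 5 + 8 = 13.

13


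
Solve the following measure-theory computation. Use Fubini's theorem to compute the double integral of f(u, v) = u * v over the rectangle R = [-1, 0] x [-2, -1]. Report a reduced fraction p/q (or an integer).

f(u, v) is a tensor product of a function of u and a function of v, and both factors are bounded continuous (hence Lebesgue integrable) on the rectangle, so Fubini's theorem applies:
  integral_R f d(m x m) = (integral_a1^b1 u du) * (integral_a2^b2 v dv).
Inner integral in u: integral_{-1}^{0} u du = (0^2 - (-1)^2)/2
  = -1/2.
Inner integral in v: integral_{-2}^{-1} v dv = ((-1)^2 - (-2)^2)/2
  = -3/2.
Product: (-1/2) * (-3/2) = 3/4.

3/4


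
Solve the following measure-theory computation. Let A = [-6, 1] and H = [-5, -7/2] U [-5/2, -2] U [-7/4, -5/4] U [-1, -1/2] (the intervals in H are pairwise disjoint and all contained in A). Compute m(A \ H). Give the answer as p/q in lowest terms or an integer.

The ambient interval has length m(A) = 1 - (-6) = 7.
Since the holes are disjoint and sit inside A, by finite additivity
  m(H) = sum_i (b_i - a_i), and m(A \ H) = m(A) - m(H).
Computing the hole measures:
  m(H_1) = -7/2 - (-5) = 3/2.
  m(H_2) = -2 - (-5/2) = 1/2.
  m(H_3) = -5/4 - (-7/4) = 1/2.
  m(H_4) = -1/2 - (-1) = 1/2.
Summed: m(H) = 3/2 + 1/2 + 1/2 + 1/2 = 3.
So m(A \ H) = 7 - 3 = 4.

4


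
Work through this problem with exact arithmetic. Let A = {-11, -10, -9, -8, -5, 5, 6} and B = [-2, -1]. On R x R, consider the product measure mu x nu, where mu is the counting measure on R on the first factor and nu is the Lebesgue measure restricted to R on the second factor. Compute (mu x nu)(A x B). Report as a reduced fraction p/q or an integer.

For a measurable rectangle A x B, the product measure satisfies
  (mu x nu)(A x B) = mu(A) * nu(B).
  mu(A) = 7.
  nu(B) = 1.
  (mu x nu)(A x B) = 7 * 1 = 7.

7


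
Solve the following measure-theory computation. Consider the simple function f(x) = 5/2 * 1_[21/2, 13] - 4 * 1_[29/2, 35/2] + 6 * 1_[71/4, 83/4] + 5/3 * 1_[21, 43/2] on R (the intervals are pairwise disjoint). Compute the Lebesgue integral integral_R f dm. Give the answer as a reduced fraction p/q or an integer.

For a simple function f = sum_i c_i * 1_{A_i} with disjoint A_i,
  integral f dm = sum_i c_i * m(A_i).
Lengths of the A_i:
  m(A_1) = 13 - 21/2 = 5/2.
  m(A_2) = 35/2 - 29/2 = 3.
  m(A_3) = 83/4 - 71/4 = 3.
  m(A_4) = 43/2 - 21 = 1/2.
Contributions c_i * m(A_i):
  (5/2) * (5/2) = 25/4.
  (-4) * (3) = -12.
  (6) * (3) = 18.
  (5/3) * (1/2) = 5/6.
Total: 25/4 - 12 + 18 + 5/6 = 157/12.

157/12


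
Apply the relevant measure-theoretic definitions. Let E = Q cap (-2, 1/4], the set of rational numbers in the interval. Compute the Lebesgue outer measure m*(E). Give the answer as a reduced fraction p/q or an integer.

Q cap (-2, 1/4] is countable; list its elements as q_1, q_2, ... . Fix eps > 0 and cover the k-th point by an interval of length eps * 2^(-k). The cover has total length eps * sum_{k>=1} 2^(-k) = eps, so by definition of outer measure m*(Q cap (-2, 1/4]) <= eps. Since eps was arbitrary and m* >= 0, the outer measure is 0.

0


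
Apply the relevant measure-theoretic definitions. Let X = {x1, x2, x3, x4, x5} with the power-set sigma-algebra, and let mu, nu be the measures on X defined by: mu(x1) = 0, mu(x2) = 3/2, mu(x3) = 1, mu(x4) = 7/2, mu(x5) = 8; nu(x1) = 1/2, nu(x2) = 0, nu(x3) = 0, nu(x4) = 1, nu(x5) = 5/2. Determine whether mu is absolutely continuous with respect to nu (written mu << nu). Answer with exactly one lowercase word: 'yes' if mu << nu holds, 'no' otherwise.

mu << nu means: every nu-null measurable set is also mu-null; equivalently, for every atom x, if nu({x}) = 0 then mu({x}) = 0.
Checking each atom:
  x1: nu = 1/2 > 0 -> no constraint.
  x2: nu = 0, mu = 3/2 > 0 -> violates mu << nu.
  x3: nu = 0, mu = 1 > 0 -> violates mu << nu.
  x4: nu = 1 > 0 -> no constraint.
  x5: nu = 5/2 > 0 -> no constraint.
The atom(s) x2, x3 violate the condition (nu = 0 but mu > 0). Therefore mu is NOT absolutely continuous w.r.t. nu.

no


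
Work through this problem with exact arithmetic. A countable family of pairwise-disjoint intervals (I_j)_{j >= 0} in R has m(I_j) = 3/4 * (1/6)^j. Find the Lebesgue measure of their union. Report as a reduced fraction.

By countable additivity of the Lebesgue measure on pairwise disjoint measurable sets,
  m(union_{j >= 0} I_j) = sum_{j >= 0} m(I_j) = sum_{j >= 0} a * r^j,
  with a = 3/4 and r = 1/6.
Since 0 < r = 1/6 < 1, the geometric series converges:
  sum_{j >= 0} a * r^j = a / (1 - r).
  = 3/4 / (1 - 1/6)
  = 3/4 / (5/6)
  = 9/10.

9/10


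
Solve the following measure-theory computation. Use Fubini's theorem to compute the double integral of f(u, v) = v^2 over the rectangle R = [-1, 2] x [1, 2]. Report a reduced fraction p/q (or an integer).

f(u, v) is a tensor product of a function of u and a function of v, and both factors are bounded continuous (hence Lebesgue integrable) on the rectangle, so Fubini's theorem applies:
  integral_R f d(m x m) = (integral_a1^b1 1 du) * (integral_a2^b2 v^2 dv).
Inner integral in u: integral_{-1}^{2} 1 du = (2^1 - (-1)^1)/1
  = 3.
Inner integral in v: integral_{1}^{2} v^2 dv = (2^3 - 1^3)/3
  = 7/3.
Product: (3) * (7/3) = 7.

7


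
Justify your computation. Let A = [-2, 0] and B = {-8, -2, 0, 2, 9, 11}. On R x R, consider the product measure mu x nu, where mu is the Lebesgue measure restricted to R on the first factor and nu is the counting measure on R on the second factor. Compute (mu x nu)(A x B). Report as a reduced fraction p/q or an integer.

For a measurable rectangle A x B, the product measure satisfies
  (mu x nu)(A x B) = mu(A) * nu(B).
  mu(A) = 2.
  nu(B) = 6.
  (mu x nu)(A x B) = 2 * 6 = 12.

12


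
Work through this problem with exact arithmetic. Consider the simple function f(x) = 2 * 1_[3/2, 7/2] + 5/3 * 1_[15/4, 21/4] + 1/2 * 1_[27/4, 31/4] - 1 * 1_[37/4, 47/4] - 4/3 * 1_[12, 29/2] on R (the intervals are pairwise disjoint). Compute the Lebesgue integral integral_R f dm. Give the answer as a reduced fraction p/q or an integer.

For a simple function f = sum_i c_i * 1_{A_i} with disjoint A_i,
  integral f dm = sum_i c_i * m(A_i).
Lengths of the A_i:
  m(A_1) = 7/2 - 3/2 = 2.
  m(A_2) = 21/4 - 15/4 = 3/2.
  m(A_3) = 31/4 - 27/4 = 1.
  m(A_4) = 47/4 - 37/4 = 5/2.
  m(A_5) = 29/2 - 12 = 5/2.
Contributions c_i * m(A_i):
  (2) * (2) = 4.
  (5/3) * (3/2) = 5/2.
  (1/2) * (1) = 1/2.
  (-1) * (5/2) = -5/2.
  (-4/3) * (5/2) = -10/3.
Total: 4 + 5/2 + 1/2 - 5/2 - 10/3 = 7/6.

7/6


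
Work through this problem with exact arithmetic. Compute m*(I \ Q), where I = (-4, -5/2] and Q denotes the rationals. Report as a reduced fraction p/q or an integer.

The interval I = (-4, -5/2] has m(I) = -5/2 - (-4) = 3/2 (endpoints are measure-zero, so open/closed/half-open agree). Write I = (I cap Q) u (I \ Q). The rationals in I are countable, so m*(I cap Q) = 0 (cover each rational by intervals whose total length is arbitrarily small). By countable subadditivity m*(I) <= m*(I cap Q) + m*(I \ Q), hence m*(I \ Q) >= m(I) = 3/2. The reverse inequality m*(I \ Q) <= m*(I) = 3/2 is trivial since (I \ Q) is a subset of I. Therefore m*(I \ Q) = 3/2.

3/2


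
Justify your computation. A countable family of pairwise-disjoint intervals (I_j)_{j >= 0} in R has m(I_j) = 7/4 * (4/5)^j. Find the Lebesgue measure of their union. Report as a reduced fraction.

By countable additivity of the Lebesgue measure on pairwise disjoint measurable sets,
  m(union_{j >= 0} I_j) = sum_{j >= 0} m(I_j) = sum_{j >= 0} a * r^j,
  with a = 7/4 and r = 4/5.
Since 0 < r = 4/5 < 1, the geometric series converges:
  sum_{j >= 0} a * r^j = a / (1 - r).
  = 7/4 / (1 - 4/5)
  = 7/4 / (1/5)
  = 35/4.

35/4


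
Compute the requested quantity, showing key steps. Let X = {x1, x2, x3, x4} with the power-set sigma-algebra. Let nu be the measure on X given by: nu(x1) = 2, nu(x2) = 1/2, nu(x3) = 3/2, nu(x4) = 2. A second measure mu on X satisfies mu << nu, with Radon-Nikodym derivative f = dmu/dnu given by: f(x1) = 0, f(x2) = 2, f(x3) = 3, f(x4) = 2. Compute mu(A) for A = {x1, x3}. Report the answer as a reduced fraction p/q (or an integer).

By the defining property of the Radon-Nikodym derivative, for every measurable set A,
  mu(A) = integral_A f dnu.
Since nu is a discrete measure concentrated on the atoms of X, the integral over A reduces to the sum
  mu(A) = sum_{x in A} f(x) * nu({x}).
Computing each term:
  x1: f(x1) * nu(x1) = 0 * 2 = 0.
  x3: f(x3) * nu(x3) = 3 * 3/2 = 9/2.
Summing: mu(A) = 0 + 9/2 = 9/2.

9/2


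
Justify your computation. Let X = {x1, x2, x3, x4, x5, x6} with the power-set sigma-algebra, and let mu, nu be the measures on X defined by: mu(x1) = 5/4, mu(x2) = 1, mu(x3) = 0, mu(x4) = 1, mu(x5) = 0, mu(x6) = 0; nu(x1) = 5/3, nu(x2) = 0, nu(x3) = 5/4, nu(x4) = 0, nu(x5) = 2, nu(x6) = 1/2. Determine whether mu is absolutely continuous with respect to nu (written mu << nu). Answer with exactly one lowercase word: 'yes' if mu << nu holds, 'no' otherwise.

mu << nu means: every nu-null measurable set is also mu-null; equivalently, for every atom x, if nu({x}) = 0 then mu({x}) = 0.
Checking each atom:
  x1: nu = 5/3 > 0 -> no constraint.
  x2: nu = 0, mu = 1 > 0 -> violates mu << nu.
  x3: nu = 5/4 > 0 -> no constraint.
  x4: nu = 0, mu = 1 > 0 -> violates mu << nu.
  x5: nu = 2 > 0 -> no constraint.
  x6: nu = 1/2 > 0 -> no constraint.
The atom(s) x2, x4 violate the condition (nu = 0 but mu > 0). Therefore mu is NOT absolutely continuous w.r.t. nu.

no


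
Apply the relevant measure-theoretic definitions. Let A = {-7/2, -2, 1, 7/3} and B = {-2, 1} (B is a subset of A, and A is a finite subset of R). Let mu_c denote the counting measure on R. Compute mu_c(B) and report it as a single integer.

Counting measure assigns mu_c(E) = |E| (number of elements) when E is finite.
B has 2 element(s), so mu_c(B) = 2.

2


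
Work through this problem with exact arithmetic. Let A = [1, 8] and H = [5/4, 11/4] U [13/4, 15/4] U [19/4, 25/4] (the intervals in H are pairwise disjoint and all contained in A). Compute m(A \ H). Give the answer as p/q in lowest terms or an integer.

The ambient interval has length m(A) = 8 - 1 = 7.
Since the holes are disjoint and sit inside A, by finite additivity
  m(H) = sum_i (b_i - a_i), and m(A \ H) = m(A) - m(H).
Computing the hole measures:
  m(H_1) = 11/4 - 5/4 = 3/2.
  m(H_2) = 15/4 - 13/4 = 1/2.
  m(H_3) = 25/4 - 19/4 = 3/2.
Summed: m(H) = 3/2 + 1/2 + 3/2 = 7/2.
So m(A \ H) = 7 - 7/2 = 7/2.

7/2


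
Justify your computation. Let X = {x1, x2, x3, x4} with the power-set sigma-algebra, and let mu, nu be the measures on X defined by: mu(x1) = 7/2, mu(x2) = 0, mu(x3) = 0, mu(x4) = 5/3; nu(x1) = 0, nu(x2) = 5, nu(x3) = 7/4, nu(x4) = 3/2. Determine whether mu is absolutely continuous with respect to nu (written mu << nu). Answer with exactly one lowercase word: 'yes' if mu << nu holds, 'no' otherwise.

mu << nu means: every nu-null measurable set is also mu-null; equivalently, for every atom x, if nu({x}) = 0 then mu({x}) = 0.
Checking each atom:
  x1: nu = 0, mu = 7/2 > 0 -> violates mu << nu.
  x2: nu = 5 > 0 -> no constraint.
  x3: nu = 7/4 > 0 -> no constraint.
  x4: nu = 3/2 > 0 -> no constraint.
The atom(s) x1 violate the condition (nu = 0 but mu > 0). Therefore mu is NOT absolutely continuous w.r.t. nu.

no


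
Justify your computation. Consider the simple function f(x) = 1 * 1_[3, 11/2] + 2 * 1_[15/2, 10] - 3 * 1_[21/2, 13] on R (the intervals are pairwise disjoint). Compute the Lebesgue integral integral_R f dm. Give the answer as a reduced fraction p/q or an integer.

For a simple function f = sum_i c_i * 1_{A_i} with disjoint A_i,
  integral f dm = sum_i c_i * m(A_i).
Lengths of the A_i:
  m(A_1) = 11/2 - 3 = 5/2.
  m(A_2) = 10 - 15/2 = 5/2.
  m(A_3) = 13 - 21/2 = 5/2.
Contributions c_i * m(A_i):
  (1) * (5/2) = 5/2.
  (2) * (5/2) = 5.
  (-3) * (5/2) = -15/2.
Total: 5/2 + 5 - 15/2 = 0.

0


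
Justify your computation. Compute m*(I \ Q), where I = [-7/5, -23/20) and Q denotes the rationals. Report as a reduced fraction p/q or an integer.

The interval I = [-7/5, -23/20) has m(I) = -23/20 - (-7/5) = 1/4 (endpoints are measure-zero, so open/closed/half-open agree). Write I = (I cap Q) u (I \ Q). The rationals in I are countable, so m*(I cap Q) = 0 (cover each rational by intervals whose total length is arbitrarily small). By countable subadditivity m*(I) <= m*(I cap Q) + m*(I \ Q), hence m*(I \ Q) >= m(I) = 1/4. The reverse inequality m*(I \ Q) <= m*(I) = 1/4 is trivial since (I \ Q) is a subset of I. Therefore m*(I \ Q) = 1/4.

1/4


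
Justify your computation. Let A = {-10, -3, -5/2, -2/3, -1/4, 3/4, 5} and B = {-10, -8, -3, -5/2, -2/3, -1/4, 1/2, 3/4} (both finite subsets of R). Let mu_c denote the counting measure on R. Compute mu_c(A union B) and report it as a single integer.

Counting measure on a finite set equals cardinality. By inclusion-exclusion, |A union B| = |A| + |B| - |A cap B|.
|A| = 7, |B| = 8, |A cap B| = 6.
So mu_c(A union B) = 7 + 8 - 6 = 9.

9


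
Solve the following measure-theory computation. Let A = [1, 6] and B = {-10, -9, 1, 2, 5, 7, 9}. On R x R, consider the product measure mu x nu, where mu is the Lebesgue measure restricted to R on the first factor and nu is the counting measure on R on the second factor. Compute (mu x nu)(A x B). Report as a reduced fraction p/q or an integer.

For a measurable rectangle A x B, the product measure satisfies
  (mu x nu)(A x B) = mu(A) * nu(B).
  mu(A) = 5.
  nu(B) = 7.
  (mu x nu)(A x B) = 5 * 7 = 35.

35


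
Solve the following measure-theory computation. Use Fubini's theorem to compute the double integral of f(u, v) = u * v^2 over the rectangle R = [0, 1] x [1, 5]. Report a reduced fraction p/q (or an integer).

f(u, v) is a tensor product of a function of u and a function of v, and both factors are bounded continuous (hence Lebesgue integrable) on the rectangle, so Fubini's theorem applies:
  integral_R f d(m x m) = (integral_a1^b1 u du) * (integral_a2^b2 v^2 dv).
Inner integral in u: integral_{0}^{1} u du = (1^2 - 0^2)/2
  = 1/2.
Inner integral in v: integral_{1}^{5} v^2 dv = (5^3 - 1^3)/3
  = 124/3.
Product: (1/2) * (124/3) = 62/3.

62/3


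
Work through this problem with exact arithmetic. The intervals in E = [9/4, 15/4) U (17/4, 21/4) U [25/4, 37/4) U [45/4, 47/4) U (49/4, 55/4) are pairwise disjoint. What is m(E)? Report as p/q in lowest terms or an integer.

For pairwise disjoint intervals, m(union_i I_i) = sum_i m(I_i),
and m is invariant under swapping open/closed endpoints (single points have measure 0).
So m(E) = sum_i (b_i - a_i).
  I_1 has length 15/4 - 9/4 = 3/2.
  I_2 has length 21/4 - 17/4 = 1.
  I_3 has length 37/4 - 25/4 = 3.
  I_4 has length 47/4 - 45/4 = 1/2.
  I_5 has length 55/4 - 49/4 = 3/2.
Summing:
  m(E) = 3/2 + 1 + 3 + 1/2 + 3/2 = 15/2.

15/2


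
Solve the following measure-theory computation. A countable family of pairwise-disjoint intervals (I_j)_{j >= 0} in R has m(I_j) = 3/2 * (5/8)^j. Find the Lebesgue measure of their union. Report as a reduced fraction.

By countable additivity of the Lebesgue measure on pairwise disjoint measurable sets,
  m(union_{j >= 0} I_j) = sum_{j >= 0} m(I_j) = sum_{j >= 0} a * r^j,
  with a = 3/2 and r = 5/8.
Since 0 < r = 5/8 < 1, the geometric series converges:
  sum_{j >= 0} a * r^j = a / (1 - r).
  = 3/2 / (1 - 5/8)
  = 3/2 / (3/8)
  = 4.

4


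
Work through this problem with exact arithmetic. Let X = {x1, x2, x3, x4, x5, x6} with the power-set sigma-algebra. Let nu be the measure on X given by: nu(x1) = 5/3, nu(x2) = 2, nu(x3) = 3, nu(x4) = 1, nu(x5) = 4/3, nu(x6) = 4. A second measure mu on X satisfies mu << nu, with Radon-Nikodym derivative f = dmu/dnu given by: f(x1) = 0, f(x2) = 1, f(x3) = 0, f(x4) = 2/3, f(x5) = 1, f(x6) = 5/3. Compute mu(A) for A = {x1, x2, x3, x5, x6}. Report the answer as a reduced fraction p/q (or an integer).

By the defining property of the Radon-Nikodym derivative, for every measurable set A,
  mu(A) = integral_A f dnu.
Since nu is a discrete measure concentrated on the atoms of X, the integral over A reduces to the sum
  mu(A) = sum_{x in A} f(x) * nu({x}).
Computing each term:
  x1: f(x1) * nu(x1) = 0 * 5/3 = 0.
  x2: f(x2) * nu(x2) = 1 * 2 = 2.
  x3: f(x3) * nu(x3) = 0 * 3 = 0.
  x5: f(x5) * nu(x5) = 1 * 4/3 = 4/3.
  x6: f(x6) * nu(x6) = 5/3 * 4 = 20/3.
Summing: mu(A) = 0 + 2 + 0 + 4/3 + 20/3 = 10.

10


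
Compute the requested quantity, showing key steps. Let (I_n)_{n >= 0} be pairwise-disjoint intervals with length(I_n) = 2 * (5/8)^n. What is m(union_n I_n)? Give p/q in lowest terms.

By countable additivity of the Lebesgue measure on pairwise disjoint measurable sets,
  m(union_{n >= 0} I_n) = sum_{n >= 0} m(I_n) = sum_{n >= 0} a * r^n,
  with a = 2 and r = 5/8.
Since 0 < r = 5/8 < 1, the geometric series converges:
  sum_{n >= 0} a * r^n = a / (1 - r).
  = 2 / (1 - 5/8)
  = 2 / (3/8)
  = 16/3.

16/3


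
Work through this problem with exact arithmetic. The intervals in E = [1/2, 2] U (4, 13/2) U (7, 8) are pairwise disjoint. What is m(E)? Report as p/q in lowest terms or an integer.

For pairwise disjoint intervals, m(union_i I_i) = sum_i m(I_i),
and m is invariant under swapping open/closed endpoints (single points have measure 0).
So m(E) = sum_i (b_i - a_i).
  I_1 has length 2 - 1/2 = 3/2.
  I_2 has length 13/2 - 4 = 5/2.
  I_3 has length 8 - 7 = 1.
Summing:
  m(E) = 3/2 + 5/2 + 1 = 5.

5


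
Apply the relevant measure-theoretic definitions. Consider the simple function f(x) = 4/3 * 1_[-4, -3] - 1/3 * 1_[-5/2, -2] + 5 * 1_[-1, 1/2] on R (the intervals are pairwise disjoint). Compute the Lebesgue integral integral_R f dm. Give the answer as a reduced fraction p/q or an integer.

For a simple function f = sum_i c_i * 1_{A_i} with disjoint A_i,
  integral f dm = sum_i c_i * m(A_i).
Lengths of the A_i:
  m(A_1) = -3 - (-4) = 1.
  m(A_2) = -2 - (-5/2) = 1/2.
  m(A_3) = 1/2 - (-1) = 3/2.
Contributions c_i * m(A_i):
  (4/3) * (1) = 4/3.
  (-1/3) * (1/2) = -1/6.
  (5) * (3/2) = 15/2.
Total: 4/3 - 1/6 + 15/2 = 26/3.

26/3


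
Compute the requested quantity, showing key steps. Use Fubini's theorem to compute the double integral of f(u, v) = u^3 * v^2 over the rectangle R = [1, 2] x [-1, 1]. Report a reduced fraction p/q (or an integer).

f(u, v) is a tensor product of a function of u and a function of v, and both factors are bounded continuous (hence Lebesgue integrable) on the rectangle, so Fubini's theorem applies:
  integral_R f d(m x m) = (integral_a1^b1 u^3 du) * (integral_a2^b2 v^2 dv).
Inner integral in u: integral_{1}^{2} u^3 du = (2^4 - 1^4)/4
  = 15/4.
Inner integral in v: integral_{-1}^{1} v^2 dv = (1^3 - (-1)^3)/3
  = 2/3.
Product: (15/4) * (2/3) = 5/2.

5/2


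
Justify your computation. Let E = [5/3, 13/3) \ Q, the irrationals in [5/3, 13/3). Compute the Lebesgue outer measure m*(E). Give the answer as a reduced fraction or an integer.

The interval I = [5/3, 13/3) has m(I) = 13/3 - 5/3 = 8/3 (endpoints are measure-zero, so open/closed/half-open agree). Write I = (I cap Q) u (I \ Q). The rationals in I are countable, so m*(I cap Q) = 0 (cover each rational by intervals whose total length is arbitrarily small). By countable subadditivity m*(I) <= m*(I cap Q) + m*(I \ Q), hence m*(I \ Q) >= m(I) = 8/3. The reverse inequality m*(I \ Q) <= m*(I) = 8/3 is trivial since (I \ Q) is a subset of I. Therefore m*(I \ Q) = 8/3.

8/3


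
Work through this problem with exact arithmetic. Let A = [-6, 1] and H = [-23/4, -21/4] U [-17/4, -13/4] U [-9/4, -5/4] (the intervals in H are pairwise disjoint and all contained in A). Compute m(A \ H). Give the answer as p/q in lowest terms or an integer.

The ambient interval has length m(A) = 1 - (-6) = 7.
Since the holes are disjoint and sit inside A, by finite additivity
  m(H) = sum_i (b_i - a_i), and m(A \ H) = m(A) - m(H).
Computing the hole measures:
  m(H_1) = -21/4 - (-23/4) = 1/2.
  m(H_2) = -13/4 - (-17/4) = 1.
  m(H_3) = -5/4 - (-9/4) = 1.
Summed: m(H) = 1/2 + 1 + 1 = 5/2.
So m(A \ H) = 7 - 5/2 = 9/2.

9/2


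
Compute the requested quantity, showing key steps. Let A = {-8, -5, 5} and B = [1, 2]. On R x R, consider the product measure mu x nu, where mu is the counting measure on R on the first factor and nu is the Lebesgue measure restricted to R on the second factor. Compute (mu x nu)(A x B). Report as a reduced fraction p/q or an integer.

For a measurable rectangle A x B, the product measure satisfies
  (mu x nu)(A x B) = mu(A) * nu(B).
  mu(A) = 3.
  nu(B) = 1.
  (mu x nu)(A x B) = 3 * 1 = 3.

3


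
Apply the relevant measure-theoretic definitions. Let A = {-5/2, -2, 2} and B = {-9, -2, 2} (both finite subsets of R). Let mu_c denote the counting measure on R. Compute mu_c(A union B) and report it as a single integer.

Counting measure on a finite set equals cardinality. By inclusion-exclusion, |A union B| = |A| + |B| - |A cap B|.
|A| = 3, |B| = 3, |A cap B| = 2.
So mu_c(A union B) = 3 + 3 - 2 = 4.

4


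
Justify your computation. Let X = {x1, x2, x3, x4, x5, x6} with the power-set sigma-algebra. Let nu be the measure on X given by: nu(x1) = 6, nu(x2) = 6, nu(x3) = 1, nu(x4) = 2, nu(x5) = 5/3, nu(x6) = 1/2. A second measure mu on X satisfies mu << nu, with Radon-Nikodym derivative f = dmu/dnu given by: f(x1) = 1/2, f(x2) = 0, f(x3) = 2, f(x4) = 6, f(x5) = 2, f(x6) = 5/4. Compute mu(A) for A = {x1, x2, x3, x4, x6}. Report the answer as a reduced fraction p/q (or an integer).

By the defining property of the Radon-Nikodym derivative, for every measurable set A,
  mu(A) = integral_A f dnu.
Since nu is a discrete measure concentrated on the atoms of X, the integral over A reduces to the sum
  mu(A) = sum_{x in A} f(x) * nu({x}).
Computing each term:
  x1: f(x1) * nu(x1) = 1/2 * 6 = 3.
  x2: f(x2) * nu(x2) = 0 * 6 = 0.
  x3: f(x3) * nu(x3) = 2 * 1 = 2.
  x4: f(x4) * nu(x4) = 6 * 2 = 12.
  x6: f(x6) * nu(x6) = 5/4 * 1/2 = 5/8.
Summing: mu(A) = 3 + 0 + 2 + 12 + 5/8 = 141/8.

141/8


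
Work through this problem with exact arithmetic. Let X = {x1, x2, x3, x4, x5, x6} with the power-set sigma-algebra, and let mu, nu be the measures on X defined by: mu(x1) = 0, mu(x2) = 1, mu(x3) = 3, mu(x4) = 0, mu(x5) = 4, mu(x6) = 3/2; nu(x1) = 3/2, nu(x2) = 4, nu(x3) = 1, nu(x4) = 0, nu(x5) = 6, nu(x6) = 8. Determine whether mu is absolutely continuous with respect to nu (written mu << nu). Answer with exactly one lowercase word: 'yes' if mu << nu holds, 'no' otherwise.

mu << nu means: every nu-null measurable set is also mu-null; equivalently, for every atom x, if nu({x}) = 0 then mu({x}) = 0.
Checking each atom:
  x1: nu = 3/2 > 0 -> no constraint.
  x2: nu = 4 > 0 -> no constraint.
  x3: nu = 1 > 0 -> no constraint.
  x4: nu = 0, mu = 0 -> consistent with mu << nu.
  x5: nu = 6 > 0 -> no constraint.
  x6: nu = 8 > 0 -> no constraint.
No atom violates the condition. Therefore mu << nu.

yes


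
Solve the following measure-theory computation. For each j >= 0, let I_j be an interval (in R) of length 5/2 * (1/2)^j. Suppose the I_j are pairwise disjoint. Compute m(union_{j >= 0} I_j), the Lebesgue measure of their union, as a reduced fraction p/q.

By countable additivity of the Lebesgue measure on pairwise disjoint measurable sets,
  m(union_{j >= 0} I_j) = sum_{j >= 0} m(I_j) = sum_{j >= 0} a * r^j,
  with a = 5/2 and r = 1/2.
Since 0 < r = 1/2 < 1, the geometric series converges:
  sum_{j >= 0} a * r^j = a / (1 - r).
  = 5/2 / (1 - 1/2)
  = 5/2 / (1/2)
  = 5.

5


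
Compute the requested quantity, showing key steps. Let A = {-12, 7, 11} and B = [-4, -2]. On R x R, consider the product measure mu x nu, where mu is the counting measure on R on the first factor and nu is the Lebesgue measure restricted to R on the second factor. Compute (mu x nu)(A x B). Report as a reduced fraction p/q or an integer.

For a measurable rectangle A x B, the product measure satisfies
  (mu x nu)(A x B) = mu(A) * nu(B).
  mu(A) = 3.
  nu(B) = 2.
  (mu x nu)(A x B) = 3 * 2 = 6.

6


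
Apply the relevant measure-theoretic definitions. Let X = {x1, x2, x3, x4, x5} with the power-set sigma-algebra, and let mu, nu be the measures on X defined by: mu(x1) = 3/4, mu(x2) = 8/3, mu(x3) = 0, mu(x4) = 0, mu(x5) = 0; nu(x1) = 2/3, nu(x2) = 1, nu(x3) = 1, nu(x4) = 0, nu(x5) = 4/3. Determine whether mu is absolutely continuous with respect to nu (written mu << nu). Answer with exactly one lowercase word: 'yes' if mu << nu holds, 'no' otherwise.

mu << nu means: every nu-null measurable set is also mu-null; equivalently, for every atom x, if nu({x}) = 0 then mu({x}) = 0.
Checking each atom:
  x1: nu = 2/3 > 0 -> no constraint.
  x2: nu = 1 > 0 -> no constraint.
  x3: nu = 1 > 0 -> no constraint.
  x4: nu = 0, mu = 0 -> consistent with mu << nu.
  x5: nu = 4/3 > 0 -> no constraint.
No atom violates the condition. Therefore mu << nu.

yes


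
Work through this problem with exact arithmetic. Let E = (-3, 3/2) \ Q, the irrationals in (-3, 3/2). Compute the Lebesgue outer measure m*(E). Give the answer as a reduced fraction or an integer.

The interval I = (-3, 3/2) has m(I) = 3/2 - (-3) = 9/2 (endpoints are measure-zero, so open/closed/half-open agree). Write I = (I cap Q) u (I \ Q). The rationals in I are countable, so m*(I cap Q) = 0 (cover each rational by intervals whose total length is arbitrarily small). By countable subadditivity m*(I) <= m*(I cap Q) + m*(I \ Q), hence m*(I \ Q) >= m(I) = 9/2. The reverse inequality m*(I \ Q) <= m*(I) = 9/2 is trivial since (I \ Q) is a subset of I. Therefore m*(I \ Q) = 9/2.

9/2


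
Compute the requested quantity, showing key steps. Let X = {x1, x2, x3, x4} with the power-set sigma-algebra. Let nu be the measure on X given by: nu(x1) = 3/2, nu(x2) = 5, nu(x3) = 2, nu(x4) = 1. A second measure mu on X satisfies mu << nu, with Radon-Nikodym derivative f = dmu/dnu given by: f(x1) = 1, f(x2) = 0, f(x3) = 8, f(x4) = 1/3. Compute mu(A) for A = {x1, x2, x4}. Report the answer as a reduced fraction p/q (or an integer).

By the defining property of the Radon-Nikodym derivative, for every measurable set A,
  mu(A) = integral_A f dnu.
Since nu is a discrete measure concentrated on the atoms of X, the integral over A reduces to the sum
  mu(A) = sum_{x in A} f(x) * nu({x}).
Computing each term:
  x1: f(x1) * nu(x1) = 1 * 3/2 = 3/2.
  x2: f(x2) * nu(x2) = 0 * 5 = 0.
  x4: f(x4) * nu(x4) = 1/3 * 1 = 1/3.
Summing: mu(A) = 3/2 + 0 + 1/3 = 11/6.

11/6


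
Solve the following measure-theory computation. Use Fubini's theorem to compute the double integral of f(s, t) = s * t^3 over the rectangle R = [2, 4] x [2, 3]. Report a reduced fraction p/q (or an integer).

f(s, t) is a tensor product of a function of s and a function of t, and both factors are bounded continuous (hence Lebesgue integrable) on the rectangle, so Fubini's theorem applies:
  integral_R f d(m x m) = (integral_a1^b1 s ds) * (integral_a2^b2 t^3 dt).
Inner integral in s: integral_{2}^{4} s ds = (4^2 - 2^2)/2
  = 6.
Inner integral in t: integral_{2}^{3} t^3 dt = (3^4 - 2^4)/4
  = 65/4.
Product: (6) * (65/4) = 195/2.

195/2


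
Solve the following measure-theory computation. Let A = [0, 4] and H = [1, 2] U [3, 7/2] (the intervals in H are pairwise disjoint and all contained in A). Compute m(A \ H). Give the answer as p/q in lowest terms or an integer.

The ambient interval has length m(A) = 4 - 0 = 4.
Since the holes are disjoint and sit inside A, by finite additivity
  m(H) = sum_i (b_i - a_i), and m(A \ H) = m(A) - m(H).
Computing the hole measures:
  m(H_1) = 2 - 1 = 1.
  m(H_2) = 7/2 - 3 = 1/2.
Summed: m(H) = 1 + 1/2 = 3/2.
So m(A \ H) = 4 - 3/2 = 5/2.

5/2


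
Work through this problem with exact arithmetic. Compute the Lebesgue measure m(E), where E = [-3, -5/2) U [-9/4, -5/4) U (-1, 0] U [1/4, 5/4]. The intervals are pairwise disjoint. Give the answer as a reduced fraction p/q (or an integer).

For pairwise disjoint intervals, m(union_i I_i) = sum_i m(I_i),
and m is invariant under swapping open/closed endpoints (single points have measure 0).
So m(E) = sum_i (b_i - a_i).
  I_1 has length -5/2 - (-3) = 1/2.
  I_2 has length -5/4 - (-9/4) = 1.
  I_3 has length 0 - (-1) = 1.
  I_4 has length 5/4 - 1/4 = 1.
Summing:
  m(E) = 1/2 + 1 + 1 + 1 = 7/2.

7/2


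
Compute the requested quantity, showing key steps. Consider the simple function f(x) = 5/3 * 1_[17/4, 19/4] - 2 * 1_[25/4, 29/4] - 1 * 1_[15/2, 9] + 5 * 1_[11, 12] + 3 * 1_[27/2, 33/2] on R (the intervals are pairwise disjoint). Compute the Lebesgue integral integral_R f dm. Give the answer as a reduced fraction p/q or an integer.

For a simple function f = sum_i c_i * 1_{A_i} with disjoint A_i,
  integral f dm = sum_i c_i * m(A_i).
Lengths of the A_i:
  m(A_1) = 19/4 - 17/4 = 1/2.
  m(A_2) = 29/4 - 25/4 = 1.
  m(A_3) = 9 - 15/2 = 3/2.
  m(A_4) = 12 - 11 = 1.
  m(A_5) = 33/2 - 27/2 = 3.
Contributions c_i * m(A_i):
  (5/3) * (1/2) = 5/6.
  (-2) * (1) = -2.
  (-1) * (3/2) = -3/2.
  (5) * (1) = 5.
  (3) * (3) = 9.
Total: 5/6 - 2 - 3/2 + 5 + 9 = 34/3.

34/3
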